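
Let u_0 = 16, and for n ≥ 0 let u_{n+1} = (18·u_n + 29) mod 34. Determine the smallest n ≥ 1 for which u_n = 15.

7

We have u_0 = 16; u_1 = 11; u_2 = 23; u_3 = 1; u_4 = 13; u_5 = 25; u_6 = 3; u_7 = 15; u_8 = 27; u_9 = 5; u_{10} = 17; u_{11} = 29; u_{12} = 7; u_{13} = 19; u_{14} = 31; u_{15} = 9; u_{16} = 21; u_{17} = 33; u_{18} = 11.
Since u_{18} = u_1 = 11, the sequence is eventually periodic: after a pre-period of length 1 it cycles with period 17.
The value 15 first appears (with n ≥ 1) at u_7.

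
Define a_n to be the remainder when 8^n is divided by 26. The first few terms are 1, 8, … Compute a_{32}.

Listing terms: a_0 = 1,  a_1 = 8,  a_2 = 12,  a_3 = 18,  a_4 = 14,  a_5 = 8.
Since a_5 = a_1 = 8, the sequence is eventually periodic: after a pre-period of length 1 it cycles with period 4.
For n ≥ 1, a_n depends only on (n - 1) mod 4. (32 - 1) mod 4 = 3, so a_{32} = a_4 = 14.

14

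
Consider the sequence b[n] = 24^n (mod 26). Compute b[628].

We have b[1] = 24,  b[2] = 4,  b[3] = 18,  b[4] = 16,  b[5] = 20,  b[6] = 12,  b[7] = 2,  b[8] = 22,  b[9] = 8,  b[10] = 10,  b[11] = 6,  b[12] = 14,  b[13] = 24.
The sequence repeats with period 12.
So b[628] = b[1 + ((628-1) mod 12)] = b[4] = 16.

16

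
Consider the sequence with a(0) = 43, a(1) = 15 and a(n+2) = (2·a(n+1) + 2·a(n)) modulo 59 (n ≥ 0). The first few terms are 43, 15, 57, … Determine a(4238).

a(0) = 43,  a(1) = 15,  a(2) = 57,  a(3) = 26,  a(4) = 48,  a(5) = 30,  a(6) = 38,  a(7) = 18,  a(8) = 53,  a(9) = 24,  a(10) = 36,  a(11) = 2,  a(12) = 17,  a(13) = 38,  a(14) = 51,  a(15) = 1,  a(16) = 45,  a(17) = 33,  a(18) = 38,  a(19) = 24,  a(20) = 6,  a(21) = 1,  a(22) = 14,  a(23) = 30,  a(24) = 29,  a(25) = 0,  a(26) = 58,  a(27) = 57,  a(28) = 53,  a(29) = 43,  a(30) = 15.
Since (a(29), a(30)) = (a(0), a(1)) = (43, 15) (two consecutive terms determine the rest), the sequence is periodic with period 29.
So a(4238) = a(0 + ((4238-0) mod 29)) = a(4) = 48.

48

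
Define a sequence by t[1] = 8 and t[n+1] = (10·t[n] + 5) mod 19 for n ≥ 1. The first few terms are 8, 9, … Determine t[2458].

t[1] = 8, t[2] = 9, t[3] = 0, t[4] = 5, t[5] = 17, t[6] = 4, t[7] = 7, t[8] = 18, t[9] = 14, t[10] = 12, t[11] = 11, t[12] = 1, t[13] = 15, t[14] = 3, t[15] = 16, t[16] = 13, t[17] = 2, t[18] = 6, t[19] = 8.
Since t[19] = t[1] = 8, the sequence is periodic with period 18.
(2458 - 1) mod 18 = 9, so t[2458] = t[10] = 12.

12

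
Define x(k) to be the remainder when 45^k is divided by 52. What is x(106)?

17

x(0) = 1; x(1) = 45; x(2) = 49; x(3) = 21; x(4) = 9; x(5) = 41; x(6) = 25; x(7) = 33; x(8) = 29; x(9) = 5; x(10) = 17; x(11) = 37; x(12) = 1.
The sequence repeats with period 12.
So x(106) = x(0 + ((106-0) mod 12)) = x(10) = 17.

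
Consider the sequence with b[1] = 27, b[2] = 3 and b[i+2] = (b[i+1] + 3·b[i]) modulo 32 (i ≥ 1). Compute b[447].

4

Listing terms: b[1] = 27,  b[2] = 3,  b[3] = 20,  b[4] = 29,  b[5] = 25,  b[6] = 16,  b[7] = 27,  b[8] = 11,  b[9] = 28,  b[10] = 29,  b[11] = 17,  b[12] = 8,  b[13] = 27,  b[14] = 19,  b[15] = 4,  b[16] = 29,  b[17] = 9,  b[18] = 0,  b[19] = 27,  b[20] = 27,  b[21] = 12,  b[22] = 29,  b[23] = 1,  b[24] = 24,  b[25] = 27,  b[26] = 3.
Since (b[25], b[26]) = (b[1], b[2]) = (27, 3) (two consecutive terms determine the rest), the sequence is periodic with period 24.
(447 - 1) mod 24 = 14, so b[447] = b[15] = 4.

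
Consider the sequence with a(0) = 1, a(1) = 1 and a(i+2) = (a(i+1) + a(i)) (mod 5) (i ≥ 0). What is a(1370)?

4

Computing terms: a(0) = 1; a(1) = 1; a(2) = 2; a(3) = 3; a(4) = 0; a(5) = 3; a(6) = 3; a(7) = 1; a(8) = 4; a(9) = 0; a(10) = 4; a(11) = 4; a(12) = 3; a(13) = 2; a(14) = 0; a(15) = 2; a(16) = 2; a(17) = 4; a(18) = 1; a(19) = 0; a(20) = 1; a(21) = 1.
The sequence repeats with period 20.
(1370 - 0) mod 20 = 10, so a(1370) = a(10) = 4.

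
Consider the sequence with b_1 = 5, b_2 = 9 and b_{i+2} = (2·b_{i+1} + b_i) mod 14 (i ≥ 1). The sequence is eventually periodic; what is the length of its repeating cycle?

Listing terms: b_1 = 5,  b_2 = 9,  b_3 = 9,  b_4 = 13,  b_5 = 7,  b_6 = 13,  b_7 = 5,  b_8 = 9.
The sequence repeats with period 6.

6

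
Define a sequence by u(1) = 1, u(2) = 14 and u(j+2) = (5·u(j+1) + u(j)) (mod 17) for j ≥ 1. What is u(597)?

u(1) = 1,  u(2) = 14,  u(3) = 3,  u(4) = 12,  u(5) = 12,  u(6) = 4,  u(7) = 15,  u(8) = 11,  u(9) = 2,  u(10) = 4,  u(11) = 5,  u(12) = 12,  u(13) = 14,  u(14) = 14,  u(15) = 16,  u(16) = 9,  u(17) = 10,  u(18) = 8,  u(19) = 16,  u(20) = 3,  u(21) = 14,  u(22) = 5,  u(23) = 5,  u(24) = 13,  u(25) = 2,  u(26) = 6,  u(27) = 15,  u(28) = 13,  u(29) = 12,  u(30) = 5,  u(31) = 3,  u(32) = 3,  u(33) = 1,  u(34) = 8,  u(35) = 7,  u(36) = 9,  u(37) = 1,  u(38) = 14.
The sequence repeats with period 36.
So u(597) = u(1 + ((597-1) mod 36)) = u(21) = 14.

14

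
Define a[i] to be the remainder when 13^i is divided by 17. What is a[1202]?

16

We have a[1] = 13, a[2] = 16, a[3] = 4, a[4] = 1, a[5] = 13.
Since a[5] = a[1] = 13, the sequence is periodic with period 4.
(1202 - 1) mod 4 = 1, so a[1202] = a[2] = 16.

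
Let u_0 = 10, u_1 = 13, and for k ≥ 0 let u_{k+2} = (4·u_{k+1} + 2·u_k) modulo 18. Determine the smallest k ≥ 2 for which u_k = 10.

6

u_0 = 10; u_1 = 13; u_2 = 0; u_3 = 8; u_4 = 14; u_5 = 0; u_6 = 10; u_7 = 4; u_8 = 0; u_9 = 8.
Since (u_8, u_9) = (u_2, u_3) = (0, 8) (two consecutive terms determine the rest), the sequence is eventually periodic: after a pre-period of length 2 it cycles with period 6.
The value 10 first appears (with k ≥ 2) at u_6.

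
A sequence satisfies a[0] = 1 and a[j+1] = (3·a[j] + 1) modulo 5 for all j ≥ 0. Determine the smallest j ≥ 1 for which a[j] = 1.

4

Computing terms: a[0] = 1; a[1] = 4; a[2] = 3; a[3] = 0; a[4] = 1.
Since a[4] = a[0] = 1, the sequence is periodic with period 4.
The value 1 next appears (with j ≥ 1) at a[4].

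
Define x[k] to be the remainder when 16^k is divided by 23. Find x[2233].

We have x[1] = 16, x[2] = 3, x[3] = 2, x[4] = 9, x[5] = 6, x[6] = 4, x[7] = 18, x[8] = 12, x[9] = 8, x[10] = 13, x[11] = 1, x[12] = 16.
The sequence repeats with period 11.
(2233 - 1) mod 11 = 10, so x[2233] = x[11] = 1.

1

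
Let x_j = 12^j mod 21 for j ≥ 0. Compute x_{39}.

Computing terms: x_0 = 1, x_1 = 12, x_2 = 18, x_3 = 6, x_4 = 9, x_5 = 3, x_6 = 15, x_7 = 12.
Since x_7 = x_1 = 12, the sequence is eventually periodic: after a pre-period of length 1 it cycles with period 6.
For j ≥ 1, x_j depends only on (j - 1) mod 6. (39 - 1) mod 6 = 2, so x_{39} = x_3 = 6.

6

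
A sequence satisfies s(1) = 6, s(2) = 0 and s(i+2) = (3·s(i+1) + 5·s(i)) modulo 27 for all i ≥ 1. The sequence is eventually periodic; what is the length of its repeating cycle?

Listing terms: s(1) = 6,  s(2) = 0,  s(3) = 3,  s(4) = 9,  s(5) = 15,  s(6) = 9,  s(7) = 21,  s(8) = 0,  s(9) = 24,  s(10) = 18,  s(11) = 12,  s(12) = 18,  s(13) = 6,  s(14) = 0.
Since (s(13), s(14)) = (s(1), s(2)) = (6, 0) (two consecutive terms determine the rest), the sequence is periodic with period 12.

12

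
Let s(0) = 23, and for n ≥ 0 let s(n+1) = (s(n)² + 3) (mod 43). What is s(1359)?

Listing terms: s(0) = 23; s(1) = 16; s(2) = 1; s(3) = 4; s(4) = 19; s(5) = 20; s(6) = 16.
Since s(6) = s(1) = 16, the sequence is eventually periodic: after a pre-period of length 1 it cycles with period 5.
For n ≥ 1, s(n) depends only on (n - 1) mod 5. (1359 - 1) mod 5 = 3, so s(1359) = s(4) = 19.

19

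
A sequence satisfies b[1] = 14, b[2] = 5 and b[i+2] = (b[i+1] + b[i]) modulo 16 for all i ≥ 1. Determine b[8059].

Listing terms: b[1] = 14, b[2] = 5, b[3] = 3, b[4] = 8, b[5] = 11, b[6] = 3, b[7] = 14, b[8] = 1, b[9] = 15, b[10] = 0, b[11] = 15, b[12] = 15, b[13] = 14, b[14] = 13, b[15] = 11, b[16] = 8, b[17] = 3, b[18] = 11, b[19] = 14, b[20] = 9, b[21] = 7, b[22] = 0, b[23] = 7, b[24] = 7, b[25] = 14, b[26] = 5.
Since (b[25], b[26]) = (b[1], b[2]) = (14, 5) (two consecutive terms determine the rest), the sequence is periodic with period 24.
(8059 - 1) mod 24 = 18, so b[8059] = b[19] = 14.

14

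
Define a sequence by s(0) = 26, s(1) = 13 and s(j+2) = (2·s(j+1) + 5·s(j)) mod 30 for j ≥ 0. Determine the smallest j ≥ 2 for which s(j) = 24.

Computing terms: s(0) = 26; s(1) = 13; s(2) = 6; s(3) = 17; s(4) = 4; s(5) = 3; s(6) = 26; s(7) = 7; s(8) = 24; s(9) = 23; s(10) = 16; s(11) = 27; s(12) = 14; s(13) = 13; s(14) = 6.
Since (s(13), s(14)) = (s(1), s(2)) = (13, 6) (two consecutive terms determine the rest), the sequence is eventually periodic: after a pre-period of length 1 it cycles with period 12.
The value 24 first appears (with j ≥ 2) at s(8).

8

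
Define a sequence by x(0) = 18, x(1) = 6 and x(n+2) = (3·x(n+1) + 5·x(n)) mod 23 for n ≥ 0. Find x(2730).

16

Listing terms: x(0) = 18,  x(1) = 6,  x(2) = 16,  x(3) = 9,  x(4) = 15,  x(5) = 21,  x(6) = 0,  x(7) = 13,  x(8) = 16,  x(9) = 21,  x(10) = 5,  x(11) = 5,  x(12) = 17,  x(13) = 7,  x(14) = 14,  x(15) = 8,  x(16) = 2,  x(17) = 0,  x(18) = 10,  x(19) = 7,  x(20) = 2,  x(21) = 18,  x(22) = 18,  x(23) = 6.
Since (x(22), x(23)) = (x(0), x(1)) = (18, 6) (two consecutive terms determine the rest), the sequence is periodic with period 22.
(2730 - 0) mod 22 = 2, so x(2730) = x(2) = 16.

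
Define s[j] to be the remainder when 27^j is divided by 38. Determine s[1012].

11

We have s[0] = 1; s[1] = 27; s[2] = 7; s[3] = 37; s[4] = 11; s[5] = 31; s[6] = 1.
Since s[6] = s[0] = 1, the sequence is periodic with period 6.
So s[1012] = s[0 + ((1012-0) mod 6)] = s[4] = 11.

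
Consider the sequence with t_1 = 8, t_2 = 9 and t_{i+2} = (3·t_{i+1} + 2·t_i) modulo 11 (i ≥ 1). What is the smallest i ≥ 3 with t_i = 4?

4

t_1 = 8, t_2 = 9, t_3 = 10, t_4 = 4, t_5 = 10, t_6 = 5, t_7 = 2, t_8 = 5, t_9 = 8, t_{10} = 1, t_{11} = 8, t_{12} = 4, t_{13} = 6, t_{14} = 4, t_{15} = 2, t_{16} = 3, t_{17} = 2, t_{18} = 1, t_{19} = 7, t_{20} = 1, t_{21} = 6, t_{22} = 9, t_{23} = 6, t_{24} = 3, t_{25} = 10, t_{26} = 3, t_{27} = 7, t_{28} = 5, t_{29} = 7, t_{30} = 9, t_{31} = 8, t_{32} = 9.
Since (t_{31}, t_{32}) = (t_1, t_2) = (8, 9) (two consecutive terms determine the rest), the sequence is periodic with period 30.
The value 4 first appears (with i ≥ 3) at t_4.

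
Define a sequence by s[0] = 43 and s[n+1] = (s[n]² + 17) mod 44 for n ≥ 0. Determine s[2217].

s[0] = 43; s[1] = 18; s[2] = 33; s[3] = 6; s[4] = 9; s[5] = 10; s[6] = 29; s[7] = 22; s[8] = 17; s[9] = 42; s[10] = 21; s[11] = 18.
Since s[11] = s[1] = 18, the sequence is eventually periodic: after a pre-period of length 1 it cycles with period 10.
For n ≥ 1, s[n] depends only on (n - 1) mod 10. (2217 - 1) mod 10 = 6, so s[2217] = s[7] = 22.

22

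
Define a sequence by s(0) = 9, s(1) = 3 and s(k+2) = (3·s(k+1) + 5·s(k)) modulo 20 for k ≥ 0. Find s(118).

s(0) = 9,  s(1) = 3,  s(2) = 14,  s(3) = 17,  s(4) = 1,  s(5) = 8,  s(6) = 9,  s(7) = 7,  s(8) = 6,  s(9) = 13,  s(10) = 9,  s(11) = 12,  s(12) = 1,  s(13) = 3,  s(14) = 14.
Since (s(13), s(14)) = (s(1), s(2)) = (3, 14) (two consecutive terms determine the rest), the sequence is eventually periodic: after a pre-period of length 1 it cycles with period 12.
For k ≥ 1, s(k) depends only on (k - 1) mod 12. (118 - 1) mod 12 = 9, so s(118) = s(10) = 9.

9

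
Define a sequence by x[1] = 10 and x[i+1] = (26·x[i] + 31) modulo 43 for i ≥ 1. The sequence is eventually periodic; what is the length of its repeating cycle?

We have x[1] = 10, x[2] = 33, x[3] = 29, x[4] = 11, x[5] = 16, x[6] = 17, x[7] = 0, x[8] = 31, x[9] = 20, x[10] = 35, x[11] = 38, x[12] = 30, x[13] = 37, x[14] = 4, x[15] = 6, x[16] = 15, x[17] = 34, x[18] = 12, x[19] = 42, x[20] = 5, x[21] = 32, x[22] = 3, x[23] = 23, x[24] = 27, x[25] = 2, x[26] = 40, x[27] = 39, x[28] = 13, x[29] = 25, x[30] = 36, x[31] = 21, x[32] = 18, x[33] = 26, x[34] = 19, x[35] = 9, x[36] = 7, x[37] = 41, x[38] = 22, x[39] = 1, x[40] = 14, x[41] = 8, x[42] = 24, x[43] = 10.
Since x[43] = x[1] = 10, the sequence is periodic with period 42.

42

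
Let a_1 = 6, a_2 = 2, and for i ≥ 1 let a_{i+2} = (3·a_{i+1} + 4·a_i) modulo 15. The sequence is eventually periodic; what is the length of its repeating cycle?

Listing terms: a_1 = 6; a_2 = 2; a_3 = 0; a_4 = 8; a_5 = 9; a_6 = 14; a_7 = 3; a_8 = 5; a_9 = 12; a_{10} = 11; a_{11} = 6; a_{12} = 2.
Since (a_{11}, a_{12}) = (a_1, a_2) = (6, 2) (two consecutive terms determine the rest), the sequence is periodic with period 10.

10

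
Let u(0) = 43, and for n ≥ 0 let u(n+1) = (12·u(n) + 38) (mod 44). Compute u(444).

30

Listing terms: u(0) = 43,  u(1) = 26,  u(2) = 42,  u(3) = 14,  u(4) = 30,  u(5) = 2,  u(6) = 18,  u(7) = 34,  u(8) = 6,  u(9) = 22,  u(10) = 38,  u(11) = 10,  u(12) = 26.
Since u(12) = u(1) = 26, the sequence is eventually periodic: after a pre-period of length 1 it cycles with period 11.
For n ≥ 1, u(n) depends only on (n - 1) mod 11. (444 - 1) mod 11 = 3, so u(444) = u(4) = 30.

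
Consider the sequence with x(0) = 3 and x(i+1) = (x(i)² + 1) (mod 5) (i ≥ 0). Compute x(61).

0

We have x(0) = 3,  x(1) = 0,  x(2) = 1,  x(3) = 2,  x(4) = 0.
Since x(4) = x(1) = 0, the sequence is eventually periodic: after a pre-period of length 1 it cycles with period 3.
For i ≥ 1, x(i) depends only on (i - 1) mod 3. (61 - 1) mod 3 = 0, so x(61) = x(1) = 0.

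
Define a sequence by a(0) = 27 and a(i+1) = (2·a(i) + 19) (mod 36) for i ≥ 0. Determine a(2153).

13

We have a(0) = 27; a(1) = 1; a(2) = 21; a(3) = 25; a(4) = 33; a(5) = 13; a(6) = 9; a(7) = 1.
Since a(7) = a(1) = 1, the sequence is eventually periodic: after a pre-period of length 1 it cycles with period 6.
For i ≥ 1, a(i) depends only on (i - 1) mod 6. (2153 - 1) mod 6 = 4, so a(2153) = a(5) = 13.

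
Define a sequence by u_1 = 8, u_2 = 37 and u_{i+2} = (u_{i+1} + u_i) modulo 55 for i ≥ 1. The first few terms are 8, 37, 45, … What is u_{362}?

37

Listing terms: u_1 = 8, u_2 = 37, u_3 = 45, u_4 = 27, u_5 = 17, u_6 = 44, u_7 = 6, u_8 = 50, u_9 = 1, u_{10} = 51, u_{11} = 52, u_{12} = 48, u_{13} = 45, u_{14} = 38, u_{15} = 28, u_{16} = 11, u_{17} = 39, u_{18} = 50, u_{19} = 34, u_{20} = 29, u_{21} = 8, u_{22} = 37.
Since (u_{21}, u_{22}) = (u_1, u_2) = (8, 37) (two consecutive terms determine the rest), the sequence is periodic with period 20.
So u_{362} = u_{1 + ((362-1) mod 20)} = u_2 = 37.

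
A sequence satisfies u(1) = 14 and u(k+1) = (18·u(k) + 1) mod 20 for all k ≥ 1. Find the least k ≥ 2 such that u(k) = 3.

u(1) = 14,  u(2) = 13,  u(3) = 15,  u(4) = 11,  u(5) = 19,  u(6) = 3,  u(7) = 15.
Since u(7) = u(3) = 15, the sequence is eventually periodic: after a pre-period of length 2 it cycles with period 4.
The value 3 first appears (with k ≥ 2) at u(6).

6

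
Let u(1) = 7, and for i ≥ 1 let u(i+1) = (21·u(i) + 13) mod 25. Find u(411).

Listing terms: u(1) = 7, u(2) = 10, u(3) = 23, u(4) = 21, u(5) = 4, u(6) = 22, u(7) = 0, u(8) = 13, u(9) = 11, u(10) = 19, u(11) = 12, u(12) = 15, u(13) = 3, u(14) = 1, u(15) = 9, u(16) = 2, u(17) = 5, u(18) = 18, u(19) = 16, u(20) = 24, u(21) = 17, u(22) = 20, u(23) = 8, u(24) = 6, u(25) = 14, u(26) = 7.
The sequence repeats with period 25.
So u(411) = u(1 + ((411-1) mod 25)) = u(11) = 12.

12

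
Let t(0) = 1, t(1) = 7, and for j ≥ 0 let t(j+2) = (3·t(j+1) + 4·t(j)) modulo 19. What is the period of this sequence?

18

We have t(0) = 1,  t(1) = 7,  t(2) = 6,  t(3) = 8,  t(4) = 10,  t(5) = 5,  t(6) = 17,  t(7) = 14,  t(8) = 15,  t(9) = 6,  t(10) = 2,  t(11) = 11,  t(12) = 3,  t(13) = 15,  t(14) = 0,  t(15) = 3,  t(16) = 9,  t(17) = 1,  t(18) = 1,  t(19) = 7.
Since (t(18), t(19)) = (t(0), t(1)) = (1, 7) (two consecutive terms determine the rest), the sequence is periodic with period 18.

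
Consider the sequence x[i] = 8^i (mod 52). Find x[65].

8

Computing terms: x[0] = 1, x[1] = 8, x[2] = 12, x[3] = 44, x[4] = 40, x[5] = 8.
Since x[5] = x[1] = 8, the sequence is eventually periodic: after a pre-period of length 1 it cycles with period 4.
For i ≥ 1, x[i] depends only on (i - 1) mod 4. (65 - 1) mod 4 = 0, so x[65] = x[1] = 8.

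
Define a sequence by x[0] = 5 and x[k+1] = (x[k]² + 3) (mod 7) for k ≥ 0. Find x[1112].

Computing terms: x[0] = 5; x[1] = 0; x[2] = 3; x[3] = 5.
Since x[3] = x[0] = 5, the sequence is periodic with period 3.
(1112 - 0) mod 3 = 2, so x[1112] = x[2] = 3.

3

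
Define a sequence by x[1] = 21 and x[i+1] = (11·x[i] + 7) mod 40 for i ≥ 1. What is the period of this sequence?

20

x[1] = 21,  x[2] = 38,  x[3] = 25,  x[4] = 2,  x[5] = 29,  x[6] = 6,  x[7] = 33,  x[8] = 10,  x[9] = 37,  x[10] = 14,  x[11] = 1,  x[12] = 18,  x[13] = 5,  x[14] = 22,  x[15] = 9,  x[16] = 26,  x[17] = 13,  x[18] = 30,  x[19] = 17,  x[20] = 34,  x[21] = 21.
Since x[21] = x[1] = 21, the sequence is periodic with period 20.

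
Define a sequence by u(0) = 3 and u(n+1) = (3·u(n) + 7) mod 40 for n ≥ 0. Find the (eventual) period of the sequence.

4

u(0) = 3; u(1) = 16; u(2) = 15; u(3) = 12; u(4) = 3.
Since u(4) = u(0) = 3, the sequence is periodic with period 4.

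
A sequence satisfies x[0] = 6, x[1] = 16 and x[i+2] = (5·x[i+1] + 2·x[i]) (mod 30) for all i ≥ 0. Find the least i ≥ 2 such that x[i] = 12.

3

x[0] = 6,  x[1] = 16,  x[2] = 2,  x[3] = 12,  x[4] = 4,  x[5] = 14,  x[6] = 18,  x[7] = 28,  x[8] = 26,  x[9] = 6,  x[10] = 22,  x[11] = 2,  x[12] = 24,  x[13] = 4,  x[14] = 8,  x[15] = 18,  x[16] = 16,  x[17] = 26,  x[18] = 12,  x[19] = 22,  x[20] = 14,  x[21] = 24,  x[22] = 28,  x[23] = 8,  x[24] = 6,  x[25] = 16.
Since (x[24], x[25]) = (x[0], x[1]) = (6, 16) (two consecutive terms determine the rest), the sequence is periodic with period 24.
The value 12 first appears (with i ≥ 2) at x[3].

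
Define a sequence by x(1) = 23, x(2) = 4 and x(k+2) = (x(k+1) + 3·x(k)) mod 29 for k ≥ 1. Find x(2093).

x(1) = 23, x(2) = 4, x(3) = 15, x(4) = 27, x(5) = 14, x(6) = 8, x(7) = 21, x(8) = 16, x(9) = 21, x(10) = 11, x(11) = 16, x(12) = 20, x(13) = 10, x(14) = 12, x(15) = 13, x(16) = 20, x(17) = 1, x(18) = 3, x(19) = 6, x(20) = 15, x(21) = 4, x(22) = 20, x(23) = 3, x(24) = 5, x(25) = 14, x(26) = 0, x(27) = 13, x(28) = 13, x(29) = 23, x(30) = 4.
The sequence repeats with period 28.
So x(2093) = x(1 + ((2093-1) mod 28)) = x(21) = 4.

4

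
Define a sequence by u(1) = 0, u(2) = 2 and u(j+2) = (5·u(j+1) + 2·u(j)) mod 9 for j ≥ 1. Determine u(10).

Listing terms: u(1) = 0, u(2) = 2, u(3) = 1, u(4) = 0, u(5) = 2.
Since (u(4), u(5)) = (u(1), u(2)) = (0, 2) (two consecutive terms determine the rest), the sequence is periodic with period 3.
So u(10) = u(1 + ((10-1) mod 3)) = u(1) = 0.

0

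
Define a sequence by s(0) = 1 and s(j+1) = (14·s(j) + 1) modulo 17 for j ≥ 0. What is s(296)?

8

Computing terms: s(0) = 1; s(1) = 15; s(2) = 7; s(3) = 14; s(4) = 10; s(5) = 5; s(6) = 3; s(7) = 9; s(8) = 8; s(9) = 11; s(10) = 2; s(11) = 12; s(12) = 16; s(13) = 4; s(14) = 6; s(15) = 0; s(16) = 1.
Since s(16) = s(0) = 1, the sequence is periodic with period 16.
So s(296) = s(0 + ((296-0) mod 16)) = s(8) = 8.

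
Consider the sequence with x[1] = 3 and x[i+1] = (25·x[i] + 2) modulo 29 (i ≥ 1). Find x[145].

Computing terms: x[1] = 3, x[2] = 19, x[3] = 13, x[4] = 8, x[5] = 28, x[6] = 6, x[7] = 7, x[8] = 3.
The sequence repeats with period 7.
(145 - 1) mod 7 = 4, so x[145] = x[5] = 28.

28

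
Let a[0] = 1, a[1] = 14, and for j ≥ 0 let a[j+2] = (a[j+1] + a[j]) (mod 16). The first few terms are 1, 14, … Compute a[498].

Computing terms: a[0] = 1; a[1] = 14; a[2] = 15; a[3] = 13; a[4] = 12; a[5] = 9; a[6] = 5; a[7] = 14; a[8] = 3; a[9] = 1; a[10] = 4; a[11] = 5; a[12] = 9; a[13] = 14; a[14] = 7; a[15] = 5; a[16] = 12; a[17] = 1; a[18] = 13; a[19] = 14; a[20] = 11; a[21] = 9; a[22] = 4; a[23] = 13; a[24] = 1; a[25] = 14.
Since (a[24], a[25]) = (a[0], a[1]) = (1, 14) (two consecutive terms determine the rest), the sequence is periodic with period 24.
(498 - 0) mod 24 = 18, so a[498] = a[18] = 13.

13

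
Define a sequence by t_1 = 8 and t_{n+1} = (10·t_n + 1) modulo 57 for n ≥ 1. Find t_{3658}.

17

t_1 = 8, t_2 = 24, t_3 = 13, t_4 = 17, t_5 = 0, t_6 = 1, t_7 = 11, t_8 = 54, t_9 = 28, t_{10} = 53, t_{11} = 18, t_{12} = 10, t_{13} = 44, t_{14} = 42, t_{15} = 22, t_{16} = 50, t_{17} = 45, t_{18} = 52, t_{19} = 8.
Since t_{19} = t_1 = 8, the sequence is periodic with period 18.
So t_{3658} = t_{1 + ((3658-1) mod 18)} = t_4 = 17.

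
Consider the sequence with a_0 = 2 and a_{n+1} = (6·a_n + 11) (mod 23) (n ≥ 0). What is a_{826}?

0

Computing terms: a_0 = 2; a_1 = 0; a_2 = 11; a_3 = 8; a_4 = 13; a_5 = 20; a_6 = 16; a_7 = 15; a_8 = 9; a_9 = 19; a_{10} = 10; a_{11} = 2.
Since a_{11} = a_0 = 2, the sequence is periodic with period 11.
(826 - 0) mod 11 = 1, so a_{826} = a_1 = 0.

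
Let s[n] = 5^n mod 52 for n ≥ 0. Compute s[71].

21

s[0] = 1; s[1] = 5; s[2] = 25; s[3] = 21; s[4] = 1.
The sequence repeats with period 4.
So s[71] = s[0 + ((71-0) mod 4)] = s[3] = 21.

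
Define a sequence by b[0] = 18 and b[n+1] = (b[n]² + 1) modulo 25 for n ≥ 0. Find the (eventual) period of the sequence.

We have b[0] = 18, b[1] = 0, b[2] = 1, b[3] = 2, b[4] = 5, b[5] = 1.
Since b[5] = b[2] = 1, the sequence is eventually periodic: after a pre-period of length 2 it cycles with period 3.

3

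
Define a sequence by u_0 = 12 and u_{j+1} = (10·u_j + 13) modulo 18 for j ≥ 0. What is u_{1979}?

Listing terms: u_0 = 12,  u_1 = 7,  u_2 = 11,  u_3 = 15,  u_4 = 1,  u_5 = 5,  u_6 = 9,  u_7 = 13,  u_8 = 17,  u_9 = 3,  u_{10} = 7.
Since u_{10} = u_1 = 7, the sequence is eventually periodic: after a pre-period of length 1 it cycles with period 9.
For j ≥ 1, u_j depends only on (j - 1) mod 9. (1979 - 1) mod 9 = 7, so u_{1979} = u_8 = 17.

17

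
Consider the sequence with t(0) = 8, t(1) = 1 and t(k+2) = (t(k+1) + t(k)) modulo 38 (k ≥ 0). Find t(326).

9

Computing terms: t(0) = 8; t(1) = 1; t(2) = 9; t(3) = 10; t(4) = 19; t(5) = 29; t(6) = 10; t(7) = 1; t(8) = 11; t(9) = 12; t(10) = 23; t(11) = 35; t(12) = 20; t(13) = 17; t(14) = 37; t(15) = 16; t(16) = 15; t(17) = 31; t(18) = 8; t(19) = 1.
The sequence repeats with period 18.
So t(326) = t(0 + ((326-0) mod 18)) = t(2) = 9.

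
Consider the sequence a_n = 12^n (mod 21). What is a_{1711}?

12

a_0 = 1; a_1 = 12; a_2 = 18; a_3 = 6; a_4 = 9; a_5 = 3; a_6 = 15; a_7 = 12.
Since a_7 = a_1 = 12, the sequence is eventually periodic: after a pre-period of length 1 it cycles with period 6.
For n ≥ 1, a_n depends only on (n - 1) mod 6. (1711 - 1) mod 6 = 0, so a_{1711} = a_1 = 12.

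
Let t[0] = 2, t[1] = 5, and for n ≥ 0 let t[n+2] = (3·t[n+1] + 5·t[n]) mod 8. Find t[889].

We have t[0] = 2,  t[1] = 5,  t[2] = 1,  t[3] = 4,  t[4] = 1,  t[5] = 7,  t[6] = 2,  t[7] = 1,  t[8] = 5,  t[9] = 4,  t[10] = 5,  t[11] = 3,  t[12] = 2,  t[13] = 5.
The sequence repeats with period 12.
So t[889] = t[0 + ((889-0) mod 12)] = t[1] = 5.

5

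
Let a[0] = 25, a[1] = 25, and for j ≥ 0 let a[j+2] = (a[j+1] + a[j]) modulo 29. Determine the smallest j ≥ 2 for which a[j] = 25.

12

a[0] = 25; a[1] = 25; a[2] = 21; a[3] = 17; a[4] = 9; a[5] = 26; a[6] = 6; a[7] = 3; a[8] = 9; a[9] = 12; a[10] = 21; a[11] = 4; a[12] = 25; a[13] = 0; a[14] = 25; a[15] = 25.
Since (a[14], a[15]) = (a[0], a[1]) = (25, 25) (two consecutive terms determine the rest), the sequence is periodic with period 14.
The value 25 first appears (with j ≥ 2) at a[12].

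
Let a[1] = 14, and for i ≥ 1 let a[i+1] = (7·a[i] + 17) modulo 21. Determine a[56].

10

We have a[1] = 14, a[2] = 10, a[3] = 3, a[4] = 17, a[5] = 10.
Since a[5] = a[2] = 10, the sequence is eventually periodic: after a pre-period of length 1 it cycles with period 3.
For i ≥ 2, a[i] depends only on (i - 2) mod 3. (56 - 2) mod 3 = 0, so a[56] = a[2] = 10.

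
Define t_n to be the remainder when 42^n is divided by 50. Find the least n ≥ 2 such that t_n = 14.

2

We have t_1 = 42, t_2 = 14, t_3 = 38, t_4 = 46, t_5 = 32, t_6 = 44, t_7 = 48, t_8 = 16, t_9 = 22, t_{10} = 24, t_{11} = 8, t_{12} = 36, t_{13} = 12, t_{14} = 4, t_{15} = 18, t_{16} = 6, t_{17} = 2, t_{18} = 34, t_{19} = 28, t_{20} = 26, t_{21} = 42.
Since t_{21} = t_1 = 42, the sequence is periodic with period 20.
The value 14 first appears (with n ≥ 2) at t_2.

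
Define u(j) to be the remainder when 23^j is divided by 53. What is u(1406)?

52

We have u(0) = 1; u(1) = 23; u(2) = 52; u(3) = 30; u(4) = 1.
Since u(4) = u(0) = 1, the sequence is periodic with period 4.
So u(1406) = u(0 + ((1406-0) mod 4)) = u(2) = 52.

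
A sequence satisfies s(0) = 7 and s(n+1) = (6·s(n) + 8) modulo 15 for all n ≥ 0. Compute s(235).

Listing terms: s(0) = 7,  s(1) = 5,  s(2) = 8,  s(3) = 11,  s(4) = 14,  s(5) = 2,  s(6) = 5.
Since s(6) = s(1) = 5, the sequence is eventually periodic: after a pre-period of length 1 it cycles with period 5.
For n ≥ 1, s(n) depends only on (n - 1) mod 5. (235 - 1) mod 5 = 4, so s(235) = s(5) = 2.

2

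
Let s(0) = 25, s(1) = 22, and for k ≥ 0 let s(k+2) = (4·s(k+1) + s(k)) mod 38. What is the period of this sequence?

6

We have s(0) = 25,  s(1) = 22,  s(2) = 37,  s(3) = 18,  s(4) = 33,  s(5) = 36,  s(6) = 25,  s(7) = 22.
The sequence repeats with period 6.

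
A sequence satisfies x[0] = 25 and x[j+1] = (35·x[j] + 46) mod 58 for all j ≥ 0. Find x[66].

We have x[0] = 25, x[1] = 51, x[2] = 33, x[3] = 41, x[4] = 31, x[5] = 29, x[6] = 17, x[7] = 3, x[8] = 35, x[9] = 53, x[10] = 45, x[11] = 55, x[12] = 57, x[13] = 11, x[14] = 25.
Since x[14] = x[0] = 25, the sequence is periodic with period 14.
(66 - 0) mod 14 = 10, so x[66] = x[10] = 45.

45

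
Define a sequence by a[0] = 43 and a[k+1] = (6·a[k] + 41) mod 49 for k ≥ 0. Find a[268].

We have a[0] = 43; a[1] = 5; a[2] = 22; a[3] = 26; a[4] = 1; a[5] = 47; a[6] = 29; a[7] = 19; a[8] = 8; a[9] = 40; a[10] = 36; a[11] = 12; a[12] = 15; a[13] = 33; a[14] = 43.
The sequence repeats with period 14.
So a[268] = a[0 + ((268-0) mod 14)] = a[2] = 22.

22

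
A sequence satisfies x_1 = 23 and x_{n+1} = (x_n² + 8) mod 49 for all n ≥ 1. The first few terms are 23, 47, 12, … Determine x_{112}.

x_1 = 23,  x_2 = 47,  x_3 = 12,  x_4 = 5,  x_5 = 33,  x_6 = 19,  x_7 = 26,  x_8 = 47.
Since x_8 = x_2 = 47, the sequence is eventually periodic: after a pre-period of length 1 it cycles with period 6.
For n ≥ 2, x_n depends only on (n - 2) mod 6. (112 - 2) mod 6 = 2, so x_{112} = x_4 = 5.

5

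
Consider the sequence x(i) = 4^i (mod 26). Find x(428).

16

x(0) = 1,  x(1) = 4,  x(2) = 16,  x(3) = 12,  x(4) = 22,  x(5) = 10,  x(6) = 14,  x(7) = 4.
Since x(7) = x(1) = 4, the sequence is eventually periodic: after a pre-period of length 1 it cycles with period 6.
For i ≥ 1, x(i) depends only on (i - 1) mod 6. (428 - 1) mod 6 = 1, so x(428) = x(2) = 16.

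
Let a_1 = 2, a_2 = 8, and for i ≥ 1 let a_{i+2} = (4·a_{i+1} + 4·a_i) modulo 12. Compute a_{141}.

a_1 = 2,  a_2 = 8,  a_3 = 4,  a_4 = 0,  a_5 = 4,  a_6 = 4,  a_7 = 8,  a_8 = 0,  a_9 = 8,  a_{10} = 8,  a_{11} = 4.
Since (a_{10}, a_{11}) = (a_2, a_3) = (8, 4) (two consecutive terms determine the rest), the sequence is eventually periodic: after a pre-period of length 1 it cycles with period 8.
For i ≥ 2, a_i depends only on (i - 2) mod 8. (141 - 2) mod 8 = 3, so a_{141} = a_5 = 4.

4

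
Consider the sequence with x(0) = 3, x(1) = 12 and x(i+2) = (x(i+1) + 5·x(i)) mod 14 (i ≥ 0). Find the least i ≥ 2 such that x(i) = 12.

x(0) = 3; x(1) = 12; x(2) = 13; x(3) = 3; x(4) = 12.
Since (x(3), x(4)) = (x(0), x(1)) = (3, 12) (two consecutive terms determine the rest), the sequence is periodic with period 3.
The value 12 next appears (with i ≥ 2) at x(4).

4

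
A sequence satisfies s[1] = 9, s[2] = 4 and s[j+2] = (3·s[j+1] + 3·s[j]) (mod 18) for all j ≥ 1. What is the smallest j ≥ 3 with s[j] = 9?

s[1] = 9,  s[2] = 4,  s[3] = 3,  s[4] = 3,  s[5] = 0,  s[6] = 9,  s[7] = 9,  s[8] = 0,  s[9] = 9.
Since (s[8], s[9]) = (s[5], s[6]) = (0, 9) (two consecutive terms determine the rest), the sequence is eventually periodic: after a pre-period of length 4 it cycles with period 3.
The value 9 first appears (with j ≥ 3) at s[6].

6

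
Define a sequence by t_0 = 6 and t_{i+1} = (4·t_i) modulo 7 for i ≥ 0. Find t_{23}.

5

We have t_0 = 6; t_1 = 3; t_2 = 5; t_3 = 6.
Since t_3 = t_0 = 6, the sequence is periodic with period 3.
So t_{23} = t_{0 + ((23-0) mod 3)} = t_2 = 5.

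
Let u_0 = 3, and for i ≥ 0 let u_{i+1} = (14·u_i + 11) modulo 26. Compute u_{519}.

5

We have u_0 = 3, u_1 = 1, u_2 = 25, u_3 = 23, u_4 = 21, u_5 = 19, u_6 = 17, u_7 = 15, u_8 = 13, u_9 = 11, u_{10} = 9, u_{11} = 7, u_{12} = 5, u_{13} = 3.
Since u_{13} = u_0 = 3, the sequence is periodic with period 13.
So u_{519} = u_{0 + ((519-0) mod 13)} = u_{12} = 5.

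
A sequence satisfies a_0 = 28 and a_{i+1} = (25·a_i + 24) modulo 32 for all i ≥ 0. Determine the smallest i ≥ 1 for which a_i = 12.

2

Listing terms: a_0 = 28,  a_1 = 20,  a_2 = 12,  a_3 = 4,  a_4 = 28.
Since a_4 = a_0 = 28, the sequence is periodic with period 4.
The value 12 first appears (with i ≥ 1) at a_2.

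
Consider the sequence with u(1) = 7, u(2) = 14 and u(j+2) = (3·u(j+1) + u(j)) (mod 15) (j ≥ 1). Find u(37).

7

u(1) = 7, u(2) = 14, u(3) = 4, u(4) = 11, u(5) = 7, u(6) = 2, u(7) = 13, u(8) = 11, u(9) = 1, u(10) = 14, u(11) = 13, u(12) = 8, u(13) = 7, u(14) = 14.
Since (u(13), u(14)) = (u(1), u(2)) = (7, 14) (two consecutive terms determine the rest), the sequence is periodic with period 12.
So u(37) = u(1 + ((37-1) mod 12)) = u(1) = 7.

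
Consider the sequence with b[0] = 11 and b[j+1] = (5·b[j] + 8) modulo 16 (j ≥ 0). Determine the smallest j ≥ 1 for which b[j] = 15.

1

Computing terms: b[0] = 11, b[1] = 15, b[2] = 3, b[3] = 7, b[4] = 11.
Since b[4] = b[0] = 11, the sequence is periodic with period 4.
The value 15 first appears (with j ≥ 1) at b[1].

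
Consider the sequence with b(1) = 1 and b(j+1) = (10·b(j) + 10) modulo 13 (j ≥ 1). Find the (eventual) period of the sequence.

Computing terms: b(1) = 1; b(2) = 7; b(3) = 2; b(4) = 4; b(5) = 11; b(6) = 3; b(7) = 1.
The sequence repeats with period 6.

6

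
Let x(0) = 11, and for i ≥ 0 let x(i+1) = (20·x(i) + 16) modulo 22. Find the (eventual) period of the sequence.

We have x(0) = 11; x(1) = 16; x(2) = 6; x(3) = 4; x(4) = 8; x(5) = 0; x(6) = 16.
Since x(6) = x(1) = 16, the sequence is eventually periodic: after a pre-period of length 1 it cycles with period 5.

5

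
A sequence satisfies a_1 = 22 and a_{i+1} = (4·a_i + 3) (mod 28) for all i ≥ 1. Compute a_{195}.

3

a_1 = 22; a_2 = 7; a_3 = 3; a_4 = 15; a_5 = 7.
Since a_5 = a_2 = 7, the sequence is eventually periodic: after a pre-period of length 1 it cycles with period 3.
For i ≥ 2, a_i depends only on (i - 2) mod 3. (195 - 2) mod 3 = 1, so a_{195} = a_3 = 3.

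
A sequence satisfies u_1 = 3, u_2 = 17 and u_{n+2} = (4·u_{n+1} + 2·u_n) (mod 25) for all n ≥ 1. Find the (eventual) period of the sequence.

We have u_1 = 3; u_2 = 17; u_3 = 24; u_4 = 5; u_5 = 18; u_6 = 7; u_7 = 14; u_8 = 20; u_9 = 8; u_{10} = 22; u_{11} = 4; u_{12} = 10; u_{13} = 23; u_{14} = 12; u_{15} = 19; u_{16} = 0; u_{17} = 13; u_{18} = 2; u_{19} = 9; u_{20} = 15; u_{21} = 3; u_{22} = 17.
Since (u_{21}, u_{22}) = (u_1, u_2) = (3, 17) (two consecutive terms determine the rest), the sequence is periodic with period 20.

20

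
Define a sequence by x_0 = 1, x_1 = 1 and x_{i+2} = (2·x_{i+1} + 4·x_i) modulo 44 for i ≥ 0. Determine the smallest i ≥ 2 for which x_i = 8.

x_0 = 1; x_1 = 1; x_2 = 6; x_3 = 16; x_4 = 12; x_5 = 0; x_6 = 4; x_7 = 8; x_8 = 32; x_9 = 8; x_{10} = 12; x_{11} = 12; x_{12} = 28; x_{13} = 16; x_{14} = 12.
Since (x_{13}, x_{14}) = (x_3, x_4) = (16, 12) (two consecutive terms determine the rest), the sequence is eventually periodic: after a pre-period of length 3 it cycles with period 10.
The value 8 first appears (with i ≥ 2) at x_7.

7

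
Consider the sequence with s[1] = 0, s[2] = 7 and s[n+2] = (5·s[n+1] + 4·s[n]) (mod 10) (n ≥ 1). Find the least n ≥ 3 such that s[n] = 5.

We have s[1] = 0; s[2] = 7; s[3] = 5; s[4] = 3; s[5] = 5; s[6] = 7; s[7] = 5.
Since (s[6], s[7]) = (s[2], s[3]) = (7, 5) (two consecutive terms determine the rest), the sequence is eventually periodic: after a pre-period of length 1 it cycles with period 4.
The value 5 first appears (with n ≥ 3) at s[3].

3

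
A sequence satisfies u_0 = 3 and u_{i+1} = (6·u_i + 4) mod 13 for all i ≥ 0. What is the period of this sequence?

Listing terms: u_0 = 3, u_1 = 9, u_2 = 6, u_3 = 1, u_4 = 10, u_5 = 12, u_6 = 11, u_7 = 5, u_8 = 8, u_9 = 0, u_{10} = 4, u_{11} = 2, u_{12} = 3.
Since u_{12} = u_0 = 3, the sequence is periodic with period 12.

12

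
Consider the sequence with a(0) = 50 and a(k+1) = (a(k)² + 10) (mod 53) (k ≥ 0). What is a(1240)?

We have a(0) = 50,  a(1) = 19,  a(2) = 0,  a(3) = 10,  a(4) = 4,  a(5) = 26,  a(6) = 50.
The sequence repeats with period 6.
So a(1240) = a(0 + ((1240-0) mod 6)) = a(4) = 4.

4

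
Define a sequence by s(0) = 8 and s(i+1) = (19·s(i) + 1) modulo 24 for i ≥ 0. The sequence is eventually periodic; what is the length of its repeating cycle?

s(0) = 8,  s(1) = 9,  s(2) = 4,  s(3) = 5,  s(4) = 0,  s(5) = 1,  s(6) = 20,  s(7) = 21,  s(8) = 16,  s(9) = 17,  s(10) = 12,  s(11) = 13,  s(12) = 8.
Since s(12) = s(0) = 8, the sequence is periodic with period 12.

12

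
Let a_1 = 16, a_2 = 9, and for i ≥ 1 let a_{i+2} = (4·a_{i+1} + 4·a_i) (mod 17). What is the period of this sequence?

16

We have a_1 = 16; a_2 = 9; a_3 = 15; a_4 = 11; a_5 = 2; a_6 = 1; a_7 = 12; a_8 = 1; a_9 = 1; a_{10} = 8; a_{11} = 2; a_{12} = 6; a_{13} = 15; a_{14} = 16; a_{15} = 5; a_{16} = 16; a_{17} = 16; a_{18} = 9.
Since (a_{17}, a_{18}) = (a_1, a_2) = (16, 9) (two consecutive terms determine the rest), the sequence is periodic with period 16.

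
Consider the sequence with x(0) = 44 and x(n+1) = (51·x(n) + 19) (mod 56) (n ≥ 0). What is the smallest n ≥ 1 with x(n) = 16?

2

Listing terms: x(0) = 44,  x(1) = 23,  x(2) = 16,  x(3) = 51,  x(4) = 44.
The sequence repeats with period 4.
The value 16 first appears (with n ≥ 1) at x(2).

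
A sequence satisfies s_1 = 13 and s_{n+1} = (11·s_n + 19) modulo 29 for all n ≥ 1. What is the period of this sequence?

28

Listing terms: s_1 = 13,  s_2 = 17,  s_3 = 3,  s_4 = 23,  s_5 = 11,  s_6 = 24,  s_7 = 22,  s_8 = 0,  s_9 = 19,  s_{10} = 25,  s_{11} = 4,  s_{12} = 5,  s_{13} = 16,  s_{14} = 21,  s_{15} = 18,  s_{16} = 14,  s_{17} = 28,  s_{18} = 8,  s_{19} = 20,  s_{20} = 7,  s_{21} = 9,  s_{22} = 2,  s_{23} = 12,  s_{24} = 6,  s_{25} = 27,  s_{26} = 26,  s_{27} = 15,  s_{28} = 10,  s_{29} = 13.
The sequence repeats with period 28.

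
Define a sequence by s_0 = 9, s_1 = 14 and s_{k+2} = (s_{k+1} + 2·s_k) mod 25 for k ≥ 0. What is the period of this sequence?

Listing terms: s_0 = 9, s_1 = 14, s_2 = 7, s_3 = 10, s_4 = 24, s_5 = 19, s_6 = 17, s_7 = 5, s_8 = 14, s_9 = 24, s_{10} = 2, s_{11} = 0, s_{12} = 4, s_{13} = 4, s_{14} = 12, s_{15} = 20, s_{16} = 19, s_{17} = 9, s_{18} = 22, s_{19} = 15, s_{20} = 9, s_{21} = 14.
The sequence repeats with period 20.

20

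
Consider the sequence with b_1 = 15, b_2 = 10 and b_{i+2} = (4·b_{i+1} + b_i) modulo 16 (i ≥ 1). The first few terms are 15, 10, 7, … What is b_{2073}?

b_1 = 15, b_2 = 10, b_3 = 7, b_4 = 6, b_5 = 15, b_6 = 2, b_7 = 7, b_8 = 14, b_9 = 15, b_{10} = 10.
Since (b_9, b_{10}) = (b_1, b_2) = (15, 10) (two consecutive terms determine the rest), the sequence is periodic with period 8.
So b_{2073} = b_{1 + ((2073-1) mod 8)} = b_1 = 15.

15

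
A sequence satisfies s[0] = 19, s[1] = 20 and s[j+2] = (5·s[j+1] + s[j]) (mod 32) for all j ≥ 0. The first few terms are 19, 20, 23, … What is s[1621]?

s[0] = 19; s[1] = 20; s[2] = 23; s[3] = 7; s[4] = 26; s[5] = 9; s[6] = 7; s[7] = 12; s[8] = 3; s[9] = 27; s[10] = 10; s[11] = 13; s[12] = 11; s[13] = 4; s[14] = 31; s[15] = 31; s[16] = 26; s[17] = 1; s[18] = 31; s[19] = 28; s[20] = 11; s[21] = 19; s[22] = 10; s[23] = 5; s[24] = 3; s[25] = 20; s[26] = 7; s[27] = 23; s[28] = 26; s[29] = 25; s[30] = 23; s[31] = 12; s[32] = 19; s[33] = 11; s[34] = 10; s[35] = 29; s[36] = 27; s[37] = 4; s[38] = 15; s[39] = 15; s[40] = 26; s[41] = 17; s[42] = 15; s[43] = 28; s[44] = 27; s[45] = 3; s[46] = 10; s[47] = 21; s[48] = 19; s[49] = 20.
Since (s[48], s[49]) = (s[0], s[1]) = (19, 20) (two consecutive terms determine the rest), the sequence is periodic with period 48.
(1621 - 0) mod 48 = 37, so s[1621] = s[37] = 4.

4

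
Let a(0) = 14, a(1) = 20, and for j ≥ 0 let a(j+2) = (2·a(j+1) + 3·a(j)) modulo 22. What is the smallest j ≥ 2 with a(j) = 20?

Computing terms: a(0) = 14; a(1) = 20; a(2) = 16; a(3) = 4; a(4) = 12; a(5) = 14; a(6) = 20.
Since (a(5), a(6)) = (a(0), a(1)) = (14, 20) (two consecutive terms determine the rest), the sequence is periodic with period 5.
The value 20 next appears (with j ≥ 2) at a(6).

6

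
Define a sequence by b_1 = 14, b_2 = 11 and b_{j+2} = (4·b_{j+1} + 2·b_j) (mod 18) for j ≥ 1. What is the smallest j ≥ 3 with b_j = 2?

Listing terms: b_1 = 14, b_2 = 11, b_3 = 0, b_4 = 4, b_5 = 16, b_6 = 0, b_7 = 14, b_8 = 2, b_9 = 0, b_{10} = 4.
Since (b_9, b_{10}) = (b_3, b_4) = (0, 4) (two consecutive terms determine the rest), the sequence is eventually periodic: after a pre-period of length 2 it cycles with period 6.
The value 2 first appears (with j ≥ 3) at b_8.

8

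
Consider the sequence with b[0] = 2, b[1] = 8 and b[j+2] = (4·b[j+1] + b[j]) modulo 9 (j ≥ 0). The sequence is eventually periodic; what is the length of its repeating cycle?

8

Computing terms: b[0] = 2, b[1] = 8, b[2] = 7, b[3] = 0, b[4] = 7, b[5] = 1, b[6] = 2, b[7] = 0, b[8] = 2, b[9] = 8.
The sequence repeats with period 8.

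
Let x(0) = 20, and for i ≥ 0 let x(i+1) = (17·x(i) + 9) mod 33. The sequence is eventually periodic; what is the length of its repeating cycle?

We have x(0) = 20, x(1) = 19, x(2) = 2, x(3) = 10, x(4) = 14, x(5) = 16, x(6) = 17, x(7) = 1, x(8) = 26, x(9) = 22, x(10) = 20.
The sequence repeats with period 10.

10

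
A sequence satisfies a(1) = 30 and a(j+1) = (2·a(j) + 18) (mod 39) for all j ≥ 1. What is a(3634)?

a(1) = 30, a(2) = 0, a(3) = 18, a(4) = 15, a(5) = 9, a(6) = 36, a(7) = 12, a(8) = 3, a(9) = 24, a(10) = 27, a(11) = 33, a(12) = 6, a(13) = 30.
Since a(13) = a(1) = 30, the sequence is periodic with period 12.
So a(3634) = a(1 + ((3634-1) mod 12)) = a(10) = 27.

27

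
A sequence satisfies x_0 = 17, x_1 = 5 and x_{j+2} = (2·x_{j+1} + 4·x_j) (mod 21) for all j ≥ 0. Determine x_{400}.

We have x_0 = 17; x_1 = 5; x_2 = 15; x_3 = 8; x_4 = 13; x_5 = 16; x_6 = 0; x_7 = 1; x_8 = 2; x_9 = 8; x_{10} = 3; x_{11} = 17; x_{12} = 4; x_{13} = 13; x_{14} = 0; x_{15} = 10; x_{16} = 20; x_{17} = 17; x_{18} = 9; x_{19} = 2; x_{20} = 19; x_{21} = 4; x_{22} = 0; x_{23} = 16; x_{24} = 11; x_{25} = 2; x_{26} = 6; x_{27} = 20; x_{28} = 1; x_{29} = 19; x_{30} = 0; x_{31} = 13; x_{32} = 5; x_{33} = 20; x_{34} = 18; x_{35} = 11; x_{36} = 10; x_{37} = 1; x_{38} = 0; x_{39} = 4; x_{40} = 8; x_{41} = 11; x_{42} = 12; x_{43} = 5; x_{44} = 16; x_{45} = 10; x_{46} = 0; x_{47} = 19; x_{48} = 17; x_{49} = 5.
The sequence repeats with period 48.
So x_{400} = x_{0 + ((400-0) mod 48)} = x_{16} = 20.

20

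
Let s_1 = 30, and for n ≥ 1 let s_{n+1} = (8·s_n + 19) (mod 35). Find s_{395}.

We have s_1 = 30,  s_2 = 14,  s_3 = 26,  s_4 = 17,  s_5 = 15,  s_6 = 34,  s_7 = 11,  s_8 = 2,  s_9 = 0,  s_{10} = 19,  s_{11} = 31,  s_{12} = 22,  s_{13} = 20,  s_{14} = 4,  s_{15} = 16,  s_{16} = 7,  s_{17} = 5,  s_{18} = 24,  s_{19} = 1,  s_{20} = 27,  s_{21} = 25,  s_{22} = 9,  s_{23} = 21,  s_{24} = 12,  s_{25} = 10,  s_{26} = 29,  s_{27} = 6,  s_{28} = 32,  s_{29} = 30.
Since s_{29} = s_1 = 30, the sequence is periodic with period 28.
So s_{395} = s_{1 + ((395-1) mod 28)} = s_3 = 26.

26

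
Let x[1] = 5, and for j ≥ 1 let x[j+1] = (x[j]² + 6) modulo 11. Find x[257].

We have x[1] = 5, x[2] = 9, x[3] = 10, x[4] = 7, x[5] = 0, x[6] = 6, x[7] = 9.
Since x[7] = x[2] = 9, the sequence is eventually periodic: after a pre-period of length 1 it cycles with period 5.
For j ≥ 2, x[j] depends only on (j - 2) mod 5. (257 - 2) mod 5 = 0, so x[257] = x[2] = 9.

9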